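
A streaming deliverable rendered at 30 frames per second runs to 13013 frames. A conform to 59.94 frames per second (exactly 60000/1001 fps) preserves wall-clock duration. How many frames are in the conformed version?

26000 frames

Target frames = source frames × (target rate / source rate) = 13013 × (60000/1001)/(30) = 13013 × 2000/1001 = 26000.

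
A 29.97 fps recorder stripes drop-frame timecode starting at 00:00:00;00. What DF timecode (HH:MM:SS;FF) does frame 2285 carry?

Each 10-minute DF block holds 10 × 60 × 30 − 9 × 2 = 17982 frames. 2285 ÷ 17982 → 0 full blocks, remainder 2285.
Within the partial block the first minute is 1800 frames and each further minute 1798, so 1 further minute boundary passed. Total skipped labels = 18 × 0 + 2 × 1 = 2.
Non-drop label index = 2285 + 2 = 2287; at 30 labels/s that is 00:01:16:07, i.e. DF 00:01:16;07.

00:01:16;07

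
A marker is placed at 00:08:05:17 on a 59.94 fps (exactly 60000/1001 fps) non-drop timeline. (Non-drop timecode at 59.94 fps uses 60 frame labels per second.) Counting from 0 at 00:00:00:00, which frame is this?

frame 29117

Total seconds to the label: (0 × 3600 + 8 × 60 + 5) = 485.
Frame index = 485 × 60 + 17 = 29117.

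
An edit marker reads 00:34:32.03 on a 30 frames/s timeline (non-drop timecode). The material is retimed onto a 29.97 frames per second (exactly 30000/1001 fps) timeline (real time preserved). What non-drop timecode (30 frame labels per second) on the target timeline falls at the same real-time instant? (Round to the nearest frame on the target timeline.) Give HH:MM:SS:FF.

00:34:30:01

Source frame index: (0×3600 + 34×60 + 32) × 30 + 3 = 62163.
Real time: 62163 / (30) = 20721/10 s.
Target frame: (20721/10) × (30000/1001) = 62163000/1001 ≈ 62100.899 → 62101.
At 30 labels/s: frame 62101 → 00:34:30:01.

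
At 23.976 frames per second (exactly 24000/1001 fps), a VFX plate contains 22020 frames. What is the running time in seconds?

918.4175 seconds

Running time = 22020 / (24000/1001) = 918.4175 s.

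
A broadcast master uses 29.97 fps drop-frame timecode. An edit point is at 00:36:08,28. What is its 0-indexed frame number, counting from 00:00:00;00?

65002

As if non-drop at 30 labels/s: (0 × 3600 + 36 × 60 + 8) × 30 + 28 = 65068.
Minute boundaries passed: 36; those not divisible by 10: 36 − 3 = 33; dropped labels = 2 × 33 = 66.
Actual frame index = 65068 − 66 = 65002.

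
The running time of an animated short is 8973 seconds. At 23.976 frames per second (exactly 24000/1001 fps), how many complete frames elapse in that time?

Frames = 8973 × 24000/1001 = 215352000/1001 ≈ 215136.8631.
Complete frames: 215136.

215136 frames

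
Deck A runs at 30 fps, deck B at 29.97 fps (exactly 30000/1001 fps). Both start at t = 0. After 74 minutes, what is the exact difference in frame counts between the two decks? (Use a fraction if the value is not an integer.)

133200/1001 frames

74 min = 4440 s.
A emits 30 × 4440 = 133200 frames; B emits 30000/1001 × 4440 = 133200000/1001.
Difference = 133200/1001 frames (≈ 133.0669); B is behind A.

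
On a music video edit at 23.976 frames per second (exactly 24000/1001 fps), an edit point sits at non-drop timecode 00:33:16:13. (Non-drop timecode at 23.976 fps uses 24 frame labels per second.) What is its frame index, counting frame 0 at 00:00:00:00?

Total seconds to the label: (0 × 3600 + 33 × 60 + 16) = 1996.
Frame index = 1996 × 24 + 13 = 47917.

frame 47917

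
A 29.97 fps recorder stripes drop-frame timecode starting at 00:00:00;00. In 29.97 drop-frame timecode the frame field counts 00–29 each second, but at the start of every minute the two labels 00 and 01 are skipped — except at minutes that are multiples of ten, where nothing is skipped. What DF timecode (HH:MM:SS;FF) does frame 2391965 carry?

22:10:11;29

Ten DF minutes hold 17982 frames, so frame 2391965 lies in block 133 (frames 2391606–2409587) with 359 frames into that block.
The block's first minute is 1800 frames and the rest 1798 each; 359 frames reaches minute 0, so 133 × 18 + 0 × 2 = 2394 labels have been skipped so far.
Adding those back, label number 2391965 + 2394 = 2394359 at 30 labels/s is 79811 s + 29 f = 22 h 10 min 11 s frame 29, i.e. 22:10:11;29.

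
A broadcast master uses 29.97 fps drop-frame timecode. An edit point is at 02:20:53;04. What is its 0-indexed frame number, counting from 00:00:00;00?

Complete 10-minute blocks: 14, each 17982 frames → 251748.
Remaining 0 whole minutes in the current block: 0 frames.
Within the current minute: 53 × 30 + 4 = 1594. Total = 251748 + 0 + 1594 = 253342.

253342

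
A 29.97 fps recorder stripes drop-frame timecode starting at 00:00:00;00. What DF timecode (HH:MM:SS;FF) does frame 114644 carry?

Each 10-minute DF block holds 10 × 60 × 30 − 9 × 2 = 17982 frames. 114644 ÷ 17982 → 6 full blocks, remainder 6752.
Within the partial block the first minute is 1800 frames and each further minute 1798, so 3 further minute boundaries passed. Total skipped labels = 18 × 6 + 2 × 3 = 114.
Non-drop label index = 114644 + 114 = 114758; at 30 labels/s that is 01:03:45:08, i.e. DF 01:03:45;08.

01:03:45;08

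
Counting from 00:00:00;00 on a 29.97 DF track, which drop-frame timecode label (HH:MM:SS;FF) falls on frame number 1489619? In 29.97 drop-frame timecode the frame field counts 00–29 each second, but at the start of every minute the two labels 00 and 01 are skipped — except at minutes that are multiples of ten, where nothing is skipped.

Ten DF minutes hold 17982 frames, so frame 1489619 lies in block 82 (frames 1474524–1492505) with 15095 frames into that block.
The block's first minute is 1800 frames and the rest 1798 each; 15095 frames reaches minute 8, so 82 × 18 + 8 × 2 = 1492 labels have been skipped so far.
Adding those back, label number 1489619 + 1492 = 1491111 at 30 labels/s is 49703 s + 21 f = 13 h 48 min 23 s frame 21, i.e. 13:48:23;21.

13:48:23;21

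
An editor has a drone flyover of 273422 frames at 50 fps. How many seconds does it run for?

Running time = 273422 / (50) = 5468.44 s.

5468.44 seconds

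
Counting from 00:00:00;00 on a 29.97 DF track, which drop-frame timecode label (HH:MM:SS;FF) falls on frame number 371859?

Ten DF minutes hold 17982 frames, so frame 371859 lies in block 20 (frames 359640–377621) with 12219 frames into that block.
The block's first minute is 1800 frames and the rest 1798 each; 12219 frames reaches minute 6, so 20 × 18 + 6 × 2 = 372 labels have been skipped so far.
Adding those back, label number 371859 + 372 = 372231 at 30 labels/s is 12407 s + 21 f = 3 h 26 min 47 s frame 21, i.e. 03:26:47;21.

03:26:47;21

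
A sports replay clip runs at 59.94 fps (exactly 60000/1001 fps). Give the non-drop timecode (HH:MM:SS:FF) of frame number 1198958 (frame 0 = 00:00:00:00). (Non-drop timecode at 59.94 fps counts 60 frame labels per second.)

05:33:02:38

1198958 ÷ 60 = 19982 full seconds, remainder 38 frames.
19982 s = 5 h 33 min 2 s.
Timecode: 05:33:02:38.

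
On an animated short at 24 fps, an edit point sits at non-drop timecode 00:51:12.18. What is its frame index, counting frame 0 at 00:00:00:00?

frame 73746

Total seconds to the label: (0 × 3600 + 51 × 60 + 12) = 3072.
Frame index = 3072 × 24 + 18 = 73746.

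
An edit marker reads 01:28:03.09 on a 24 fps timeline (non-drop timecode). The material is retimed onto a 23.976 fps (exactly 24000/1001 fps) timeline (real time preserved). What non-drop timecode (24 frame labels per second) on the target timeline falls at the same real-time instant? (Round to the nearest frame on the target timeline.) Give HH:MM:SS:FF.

Source frame index: (1×3600 + 28×60 + 3) × 24 + 9 = 126801.
Real time: 126801 / (24) = 42267/8 s.
Target frame: (42267/8) × (24000/1001) = 126801000/1001 ≈ 126674.326 → 126674.
At 24 labels/s: frame 126674 → 01:27:58:02.

01:27:58:02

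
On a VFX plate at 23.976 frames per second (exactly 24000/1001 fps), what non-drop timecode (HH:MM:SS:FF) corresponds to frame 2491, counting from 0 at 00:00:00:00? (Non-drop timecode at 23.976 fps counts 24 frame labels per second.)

00:01:43:19

2491 ÷ 24 = 103 full seconds, remainder 19 frames.
103 s = 0 h 1 min 43 s.
Timecode: 00:01:43:19.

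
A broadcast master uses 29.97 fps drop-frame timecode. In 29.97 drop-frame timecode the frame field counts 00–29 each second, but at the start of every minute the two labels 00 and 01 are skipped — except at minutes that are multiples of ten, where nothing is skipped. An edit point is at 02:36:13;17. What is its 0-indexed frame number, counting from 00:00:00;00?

Complete 10-minute blocks: 15, each 17982 frames → 269730.
Remaining 6 whole minutes in the current block: 1800 + 5 × 1798 = 10790 frames.
Within the current minute: 13 × 30 + 17 − 2 = 405 (labels ;00/;01 skipped at this minute). Total = 269730 + 10790 + 405 = 280925.

280925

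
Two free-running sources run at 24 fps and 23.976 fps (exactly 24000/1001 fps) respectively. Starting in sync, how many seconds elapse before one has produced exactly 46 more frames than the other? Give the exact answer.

23023/12 seconds

The gap grows by |24000/1001 − 24| = 24/1001 frames per second.
Time for a 46-frame gap: 46 ÷ (24/1001) = 23023/12 s.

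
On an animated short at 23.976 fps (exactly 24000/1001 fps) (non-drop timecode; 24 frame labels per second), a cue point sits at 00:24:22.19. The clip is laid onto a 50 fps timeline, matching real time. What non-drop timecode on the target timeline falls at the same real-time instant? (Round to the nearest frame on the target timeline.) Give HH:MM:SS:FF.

Source frame index: (0×3600 + 24×60 + 22) × 24 + 19 = 35107.
Real time: 35107 / (24000/1001) = 35142107/24000 s.
Target frame: (35142107/24000) × (50) = 35142107/480 ≈ 73212.723 → 73213.
At 50 labels/s: frame 73213 → 00:24:24:13.

00:24:24:13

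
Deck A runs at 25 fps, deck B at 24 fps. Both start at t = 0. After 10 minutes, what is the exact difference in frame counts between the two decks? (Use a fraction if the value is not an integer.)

600 frames

10 min = 600 s.
A emits 25 × 600 = 15000 frames; B emits 24 × 600 = 14400.
Difference = 600 frames; B is behind A.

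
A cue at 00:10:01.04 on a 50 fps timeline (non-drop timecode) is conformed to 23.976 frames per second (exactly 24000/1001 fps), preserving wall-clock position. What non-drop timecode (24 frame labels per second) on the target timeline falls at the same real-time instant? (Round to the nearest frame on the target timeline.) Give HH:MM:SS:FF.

Source frame index: (0×3600 + 10×60 + 1) × 50 + 4 = 30054.
Real time: 30054 / (50) = 15027/25 s.
Target frame: (15027/25) × (24000/1001) = 14425920/1001 ≈ 14411.508 → 14412.
At 24 labels/s: frame 14412 → 00:10:00:12.

00:10:00:12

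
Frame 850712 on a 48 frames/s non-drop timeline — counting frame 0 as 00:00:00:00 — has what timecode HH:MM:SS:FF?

04:55:23:08

850712 ÷ 48 = 17723 full seconds, remainder 8 frames.
17723 s = 4 h 55 min 23 s.
Timecode: 04:55:23:08.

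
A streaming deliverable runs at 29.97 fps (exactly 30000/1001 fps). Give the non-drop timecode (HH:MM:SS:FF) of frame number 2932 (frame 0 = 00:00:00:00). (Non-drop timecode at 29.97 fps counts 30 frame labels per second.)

00:01:37:22

2932 ÷ 30 = 97 full seconds, remainder 22 frames.
97 s = 0 h 1 min 37 s.
Timecode: 00:01:37:22.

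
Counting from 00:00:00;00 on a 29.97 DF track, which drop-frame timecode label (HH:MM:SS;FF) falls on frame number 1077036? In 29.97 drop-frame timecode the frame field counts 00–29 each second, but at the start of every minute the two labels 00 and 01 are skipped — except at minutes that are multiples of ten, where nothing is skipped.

Ten DF minutes hold 17982 frames, so frame 1077036 lies in block 59 (frames 1060938–1078919) with 16098 frames into that block.
The block's first minute is 1800 frames and the rest 1798 each; 16098 frames reaches minute 8, so 59 × 18 + 8 × 2 = 1078 labels have been skipped so far.
Adding those back, label number 1077036 + 1078 = 1078114 at 30 labels/s is 35937 s + 4 f = 9 h 58 min 57 s frame 4, i.e. 09:58:57;04.

09:58:57;04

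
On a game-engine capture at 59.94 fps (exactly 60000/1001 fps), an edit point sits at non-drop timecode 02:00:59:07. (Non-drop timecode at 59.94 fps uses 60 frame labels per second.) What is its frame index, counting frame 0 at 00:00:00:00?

435547

Total seconds to the label: (2 × 3600 + 0 × 60 + 59) = 7259.
Frame index = 7259 × 60 + 7 = 435547.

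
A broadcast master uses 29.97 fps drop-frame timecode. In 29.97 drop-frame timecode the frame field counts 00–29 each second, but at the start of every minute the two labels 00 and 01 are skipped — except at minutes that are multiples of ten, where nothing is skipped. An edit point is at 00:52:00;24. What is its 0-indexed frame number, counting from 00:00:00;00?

Complete 10-minute blocks: 5, each 17982 frames → 89910.
Remaining 2 whole minutes in the current block: 1800 + 1 × 1798 = 3598 frames.
Within the current minute: 0 × 30 + 24 − 2 = 22 (labels ;00/;01 skipped at this minute). Total = 89910 + 3598 + 22 = 93530.

93530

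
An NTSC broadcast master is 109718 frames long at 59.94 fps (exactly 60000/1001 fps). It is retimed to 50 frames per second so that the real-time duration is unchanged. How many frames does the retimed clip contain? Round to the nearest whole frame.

Frames at target rate = 109718 × (50) / (60000/1001) = 54913859/600 ≈ 91523.098.
Nearest whole frame: 91523.

91523 frames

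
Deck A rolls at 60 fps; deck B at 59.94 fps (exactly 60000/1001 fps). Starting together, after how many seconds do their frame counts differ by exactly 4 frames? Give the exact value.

The gap grows by |60000/1001 − 60| = 60/1001 frames per second.
Time for a 4-frame gap: 4 ÷ (60/1001) = 1001/15 s.

1001/15 seconds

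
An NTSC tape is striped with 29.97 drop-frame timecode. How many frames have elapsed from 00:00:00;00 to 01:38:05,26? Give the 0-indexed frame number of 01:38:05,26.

As if non-drop at 30 labels/s: (1 × 3600 + 38 × 60 + 5) × 30 + 26 = 176576.
Minute boundaries passed: 98; those not divisible by 10: 98 − 9 = 89; dropped labels = 2 × 89 = 178.
Actual frame index = 176576 − 178 = 176398.

176398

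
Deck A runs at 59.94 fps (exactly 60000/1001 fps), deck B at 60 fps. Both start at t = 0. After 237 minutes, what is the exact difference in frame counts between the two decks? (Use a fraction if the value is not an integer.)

853200/1001 frames

237 min = 14220 s.
A emits 60000/1001 × 14220 = 853200000/1001 frames; B emits 60 × 14220 = 853200.
Difference = 853200/1001 frames (≈ 852.3477); B is ahead of A.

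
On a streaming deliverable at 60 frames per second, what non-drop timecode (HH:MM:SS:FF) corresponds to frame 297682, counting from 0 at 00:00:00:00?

297682 ÷ 60 = 4961 full seconds, remainder 22 frames.
4961 s = 1 h 22 min 41 s.
Timecode: 01:22:41:22.

01:22:41:22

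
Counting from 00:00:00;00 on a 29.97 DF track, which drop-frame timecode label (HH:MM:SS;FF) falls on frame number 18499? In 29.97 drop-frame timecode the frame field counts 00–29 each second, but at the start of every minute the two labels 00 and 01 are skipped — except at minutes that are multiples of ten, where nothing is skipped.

00:10:17;07

Ten DF minutes hold 17982 frames, so frame 18499 lies in block 1 (frames 17982–35963) with 517 frames into that block.
The block's first minute is 1800 frames and the rest 1798 each; 517 frames reaches minute 0, so 1 × 18 + 0 × 2 = 18 labels have been skipped so far.
Adding those back, label number 18499 + 18 = 18517 at 30 labels/s is 617 s + 7 f = 0 h 10 min 17 s frame 7, i.e. 00:10:17;07.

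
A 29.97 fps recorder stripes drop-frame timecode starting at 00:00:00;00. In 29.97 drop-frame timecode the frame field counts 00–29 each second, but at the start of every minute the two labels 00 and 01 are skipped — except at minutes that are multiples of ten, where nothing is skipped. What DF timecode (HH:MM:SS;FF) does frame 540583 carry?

Each 10-minute DF block holds 10 × 60 × 30 − 9 × 2 = 17982 frames. 540583 ÷ 17982 → 30 full blocks, remainder 1123.
Within the partial block the first minute is 1800 frames and each further minute 1798, so 0 further minute boundaries passed. Total skipped labels = 18 × 30 + 2 × 0 = 540.
Non-drop label index = 540583 + 540 = 541123; at 30 labels/s that is 05:00:37:13, i.e. DF 05:00:37;13.

05:00:37;13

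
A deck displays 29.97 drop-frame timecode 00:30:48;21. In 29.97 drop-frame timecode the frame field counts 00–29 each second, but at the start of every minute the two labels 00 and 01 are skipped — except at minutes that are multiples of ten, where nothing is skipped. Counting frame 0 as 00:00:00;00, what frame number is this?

55407

Complete 10-minute blocks: 3, each 17982 frames → 53946.
Remaining 0 whole minutes in the current block: 0 frames.
Within the current minute: 48 × 30 + 21 = 1461. Total = 53946 + 0 + 1461 = 55407.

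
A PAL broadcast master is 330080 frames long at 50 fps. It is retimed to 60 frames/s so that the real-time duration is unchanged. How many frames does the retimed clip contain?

Target frames = source frames × (target rate / source rate) = 330080 × (60)/(50) = 330080 × 6/5 = 396096.

396096 frames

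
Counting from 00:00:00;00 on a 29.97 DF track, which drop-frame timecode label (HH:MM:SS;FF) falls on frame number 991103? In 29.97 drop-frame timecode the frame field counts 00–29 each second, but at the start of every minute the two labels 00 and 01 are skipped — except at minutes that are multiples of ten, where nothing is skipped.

09:11:09;25

Each 10-minute DF block holds 10 × 60 × 30 − 9 × 2 = 17982 frames. 991103 ÷ 17982 → 55 full blocks, remainder 2093.
Within the partial block the first minute is 1800 frames and each further minute 1798, so 1 further minute boundary passed. Total skipped labels = 18 × 55 + 2 × 1 = 992.
Non-drop label index = 991103 + 992 = 992095; at 30 labels/s that is 09:11:09:25, i.e. DF 09:11:09;25.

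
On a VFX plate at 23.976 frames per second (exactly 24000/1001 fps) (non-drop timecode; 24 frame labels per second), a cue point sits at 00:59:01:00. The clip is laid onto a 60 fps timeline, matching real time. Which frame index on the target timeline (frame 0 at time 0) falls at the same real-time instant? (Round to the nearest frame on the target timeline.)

Source frame index: (0×3600 + 59×60 + 1) × 24 + 0 = 84984.
Real time: 84984 / (24000/1001) = 3544541/1000 s.
Target frame: (3544541/1000) × (60) = 10633623/50 ≈ 212672.460 → 212672.

frame 212672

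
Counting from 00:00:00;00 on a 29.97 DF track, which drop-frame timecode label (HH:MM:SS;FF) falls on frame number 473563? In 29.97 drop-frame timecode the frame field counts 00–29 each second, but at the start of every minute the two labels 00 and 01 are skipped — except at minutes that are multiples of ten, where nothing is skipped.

04:23:21;07

Each 10-minute DF block holds 10 × 60 × 30 − 9 × 2 = 17982 frames. 473563 ÷ 17982 → 26 full blocks, remainder 6031.
Within the partial block the first minute is 1800 frames and each further minute 1798, so 3 further minute boundaries passed. Total skipped labels = 18 × 26 + 2 × 3 = 474.
Non-drop label index = 473563 + 474 = 474037; at 30 labels/s that is 04:23:21:07, i.e. DF 04:23:21;07.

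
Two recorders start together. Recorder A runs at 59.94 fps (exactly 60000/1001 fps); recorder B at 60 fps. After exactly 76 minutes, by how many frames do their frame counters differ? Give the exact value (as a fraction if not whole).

273600/1001 frames

76 min = 4560 s.
A emits 60000/1001 × 4560 = 273600000/1001 frames; B emits 60 × 4560 = 273600.
Difference = 273600/1001 frames (≈ 273.3267); B is ahead of A.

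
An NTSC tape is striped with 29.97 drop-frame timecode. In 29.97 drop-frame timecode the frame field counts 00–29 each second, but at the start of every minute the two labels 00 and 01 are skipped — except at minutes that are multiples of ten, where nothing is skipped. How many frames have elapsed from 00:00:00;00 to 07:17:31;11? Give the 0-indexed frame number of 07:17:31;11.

786753

As if non-drop at 30 labels/s: (7 × 3600 + 17 × 60 + 31) × 30 + 11 = 787541.
Minute boundaries passed: 437; those not divisible by 10: 437 − 43 = 394; dropped labels = 2 × 394 = 788.
Actual frame index = 787541 − 788 = 786753.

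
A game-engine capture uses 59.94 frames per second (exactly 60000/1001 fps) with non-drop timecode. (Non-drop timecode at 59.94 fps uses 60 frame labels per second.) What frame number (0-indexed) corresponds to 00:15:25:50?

Total seconds to the label: (0 × 3600 + 15 × 60 + 25) = 925.
Frame index = 925 × 60 + 50 = 55550.

frame 55550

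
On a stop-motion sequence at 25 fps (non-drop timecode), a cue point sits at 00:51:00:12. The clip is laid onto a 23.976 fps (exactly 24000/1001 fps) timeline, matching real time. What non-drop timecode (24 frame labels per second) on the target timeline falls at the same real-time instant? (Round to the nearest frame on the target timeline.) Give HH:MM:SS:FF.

Source frame index: (0×3600 + 51×60 + 0) × 25 + 12 = 76512.
Real time: 76512 / (25) = 76512/25 s.
Target frame: (76512/25) × (24000/1001) = 73451520/1001 ≈ 73378.142 → 73378.
At 24 labels/s: frame 73378 → 00:50:57:10.

00:50:57:10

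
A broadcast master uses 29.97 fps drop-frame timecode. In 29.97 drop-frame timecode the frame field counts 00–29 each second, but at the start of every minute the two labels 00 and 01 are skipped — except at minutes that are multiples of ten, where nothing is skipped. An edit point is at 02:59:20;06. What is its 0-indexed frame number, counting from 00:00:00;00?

Complete 10-minute blocks: 17, each 17982 frames → 305694.
Remaining 9 whole minutes in the current block: 1800 + 8 × 1798 = 16184 frames.
Within the current minute: 20 × 30 + 6 − 2 = 604 (labels ;00/;01 skipped at this minute). Total = 305694 + 16184 + 604 = 322482.

322482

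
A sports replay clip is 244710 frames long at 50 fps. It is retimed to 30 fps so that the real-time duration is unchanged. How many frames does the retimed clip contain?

Target frames = source frames × (target rate / source rate) = 244710 × (30)/(50) = 244710 × 3/5 = 146826.

146826 frames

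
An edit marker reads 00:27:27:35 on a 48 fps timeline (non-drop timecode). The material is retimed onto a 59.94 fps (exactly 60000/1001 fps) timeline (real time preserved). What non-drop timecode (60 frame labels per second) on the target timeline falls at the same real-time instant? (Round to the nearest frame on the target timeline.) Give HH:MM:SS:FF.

00:27:26:05

Source frame index: (0×3600 + 27×60 + 27) × 48 + 35 = 79091.
Real time: 79091 / (48) = 79091/48 s.
Target frame: (79091/48) × (60000/1001) = 98863750/1001 ≈ 98764.985 → 98765.
At 60 labels/s: frame 98765 → 00:27:26:05.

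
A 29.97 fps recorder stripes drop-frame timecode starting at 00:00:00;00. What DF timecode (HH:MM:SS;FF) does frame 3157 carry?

00:01:45;09

Each 10-minute DF block holds 10 × 60 × 30 − 9 × 2 = 17982 frames. 3157 ÷ 17982 → 0 full blocks, remainder 3157.
Within the partial block the first minute is 1800 frames and each further minute 1798, so 1 further minute boundary passed. Total skipped labels = 18 × 0 + 2 × 1 = 2.
Non-drop label index = 3157 + 2 = 3159; at 30 labels/s that is 00:01:45:09, i.e. DF 00:01:45;09.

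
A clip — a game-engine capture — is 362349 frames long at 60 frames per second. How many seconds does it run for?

Running time = 362349 / (60) = 6039.15 s.

6039.15 seconds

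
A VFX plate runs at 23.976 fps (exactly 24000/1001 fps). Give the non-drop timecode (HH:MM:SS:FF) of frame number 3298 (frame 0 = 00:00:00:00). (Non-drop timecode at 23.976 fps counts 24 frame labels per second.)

00:02:17:10

3298 ÷ 24 = 137 full seconds, remainder 10 frames.
137 s = 0 h 2 min 17 s.
Timecode: 00:02:17:10.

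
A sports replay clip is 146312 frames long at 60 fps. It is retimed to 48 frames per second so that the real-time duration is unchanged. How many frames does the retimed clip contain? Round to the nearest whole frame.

Frames at target rate = 146312 × (48) / (60) = 585248/5 ≈ 117049.600.
Nearest whole frame: 117050.

117050 frames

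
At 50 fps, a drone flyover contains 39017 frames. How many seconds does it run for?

Running time = 39017 / (50) = 780.34 s.

780.34 seconds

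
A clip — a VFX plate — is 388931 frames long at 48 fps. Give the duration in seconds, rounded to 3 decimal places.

8102.729 seconds

Running time = 388931 × 1/48 = 388931/48 s ≈ 8102.729 s.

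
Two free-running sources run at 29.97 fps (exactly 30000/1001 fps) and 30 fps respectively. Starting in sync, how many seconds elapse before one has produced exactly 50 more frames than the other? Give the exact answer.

5005/3 seconds

The gap grows by |30 − 30000/1001| = 30/1001 frames per second.
Time for a 50-frame gap: 50 ÷ (30/1001) = 5005/3 s.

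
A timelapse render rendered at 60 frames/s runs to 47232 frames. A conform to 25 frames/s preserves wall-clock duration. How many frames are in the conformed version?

19680 frames

Target frames = source frames × (target rate / source rate) = 47232 × (25)/(60) = 47232 × 5/12 = 19680.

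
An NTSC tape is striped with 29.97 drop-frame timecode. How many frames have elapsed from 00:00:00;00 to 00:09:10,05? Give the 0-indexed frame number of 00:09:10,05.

16487

As if non-drop at 30 labels/s: (0 × 3600 + 9 × 60 + 10) × 30 + 5 = 16505.
Minute boundaries passed: 9; those not divisible by 10: 9 − 0 = 9; dropped labels = 2 × 9 = 18.
Actual frame index = 16505 − 18 = 16487.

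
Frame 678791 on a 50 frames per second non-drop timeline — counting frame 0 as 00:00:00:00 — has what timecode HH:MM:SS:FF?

03:46:15:41

678791 ÷ 50 = 13575 full seconds, remainder 41 frames.
13575 s = 3 h 46 min 15 s.
Timecode: 03:46:15:41.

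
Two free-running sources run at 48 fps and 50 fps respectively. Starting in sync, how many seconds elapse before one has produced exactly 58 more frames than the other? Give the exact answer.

29 seconds

The gap grows by |50 − 48| = 2 frames per second.
Time for a 58-frame gap: 58 ÷ (2) = 29 s.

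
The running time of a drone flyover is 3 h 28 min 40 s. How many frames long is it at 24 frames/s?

3 h 28 min 40 s = 12520 s.
Frames = 12520 × 24 = 300480.

300480 frames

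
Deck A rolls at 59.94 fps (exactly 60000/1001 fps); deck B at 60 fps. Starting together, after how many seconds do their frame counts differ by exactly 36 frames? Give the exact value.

The gap grows by |60 − 60000/1001| = 60/1001 frames per second.
Time for a 36-frame gap: 36 ÷ (60/1001) = 600.6 s.

600.6 seconds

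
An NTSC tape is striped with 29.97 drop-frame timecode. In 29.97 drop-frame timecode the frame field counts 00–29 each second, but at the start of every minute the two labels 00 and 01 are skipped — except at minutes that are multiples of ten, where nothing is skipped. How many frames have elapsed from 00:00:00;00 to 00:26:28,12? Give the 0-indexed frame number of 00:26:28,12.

47604

Complete 10-minute blocks: 2, each 17982 frames → 35964.
Remaining 6 whole minutes in the current block: 1800 + 5 × 1798 = 10790 frames.
Within the current minute: 28 × 30 + 12 − 2 = 850 (labels ;00/;01 skipped at this minute). Total = 35964 + 10790 + 850 = 47604.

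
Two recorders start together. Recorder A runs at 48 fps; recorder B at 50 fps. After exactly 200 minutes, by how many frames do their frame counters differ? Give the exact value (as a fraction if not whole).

200 min = 12000 s.
A emits 48 × 12000 = 576000 frames; B emits 50 × 12000 = 600000.
Difference = 24000 frames; B is ahead of A.

24000 frames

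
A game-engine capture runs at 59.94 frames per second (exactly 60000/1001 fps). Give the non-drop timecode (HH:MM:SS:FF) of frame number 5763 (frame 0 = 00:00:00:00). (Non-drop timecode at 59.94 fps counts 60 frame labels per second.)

5763 ÷ 60 = 96 full seconds, remainder 3 frames.
96 s = 0 h 1 min 36 s.
Timecode: 00:01:36:03.

00:01:36:03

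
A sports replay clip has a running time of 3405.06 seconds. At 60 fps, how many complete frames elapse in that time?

204303 frames

Frames = 3405.06 × 60 = 1021518/5 ≈ 204303.6000.
Complete frames: 204303.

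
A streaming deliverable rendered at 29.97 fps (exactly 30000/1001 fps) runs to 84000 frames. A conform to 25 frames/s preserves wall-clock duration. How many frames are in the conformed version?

Target frames = source frames × (target rate / source rate) = 84000 × (25)/(30000/1001) = 84000 × 1001/1200 = 70070.

70070 frames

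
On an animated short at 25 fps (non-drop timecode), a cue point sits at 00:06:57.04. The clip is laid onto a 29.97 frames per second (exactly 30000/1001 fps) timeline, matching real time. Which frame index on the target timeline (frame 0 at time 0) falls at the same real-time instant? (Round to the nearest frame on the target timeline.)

frame 12502

Source frame index: (0×3600 + 6×60 + 57) × 25 + 4 = 10429.
Real time: 10429 / (25) = 10429/25 s.
Target frame: (10429/25) × (30000/1001) = 12514800/1001 ≈ 12502.298 → 12502.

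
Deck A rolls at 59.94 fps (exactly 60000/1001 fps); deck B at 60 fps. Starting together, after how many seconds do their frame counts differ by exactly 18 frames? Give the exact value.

The gap grows by |60 − 60000/1001| = 60/1001 frames per second.
Time for a 18-frame gap: 18 ÷ (60/1001) = 300.3 s.

300.3 seconds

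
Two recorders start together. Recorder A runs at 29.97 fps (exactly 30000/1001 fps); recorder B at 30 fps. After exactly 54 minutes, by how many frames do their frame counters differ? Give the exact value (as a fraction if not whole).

54 min = 3240 s.
A emits 30000/1001 × 3240 = 97200000/1001 frames; B emits 30 × 3240 = 97200.
Difference = 97200/1001 frames (≈ 97.1029); B is ahead of A.

97200/1001 frames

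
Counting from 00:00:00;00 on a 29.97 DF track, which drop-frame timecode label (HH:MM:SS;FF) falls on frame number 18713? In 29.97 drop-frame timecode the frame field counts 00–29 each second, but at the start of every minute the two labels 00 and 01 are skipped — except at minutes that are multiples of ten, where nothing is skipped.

00:10:24;11

Each 10-minute DF block holds 10 × 60 × 30 − 9 × 2 = 17982 frames. 18713 ÷ 17982 → 1 full block, remainder 731.
Within the partial block the first minute is 1800 frames and each further minute 1798, so 0 further minute boundaries passed. Total skipped labels = 18 × 1 + 2 × 0 = 18.
Non-drop label index = 18713 + 18 = 18731; at 30 labels/s that is 00:10:24:11, i.e. DF 00:10:24;11.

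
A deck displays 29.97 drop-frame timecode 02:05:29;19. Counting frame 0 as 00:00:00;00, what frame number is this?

Complete 10-minute blocks: 12, each 17982 frames → 215784.
Remaining 5 whole minutes in the current block: 1800 + 4 × 1798 = 8992 frames.
Within the current minute: 29 × 30 + 19 − 2 = 887 (labels ;00/;01 skipped at this minute). Total = 215784 + 8992 + 887 = 225663.

225663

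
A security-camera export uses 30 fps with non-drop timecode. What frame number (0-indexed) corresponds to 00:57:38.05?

Total seconds to the label: (0 × 3600 + 57 × 60 + 38) = 3458.
Frame index = 3458 × 30 + 5 = 103745.

frame 103745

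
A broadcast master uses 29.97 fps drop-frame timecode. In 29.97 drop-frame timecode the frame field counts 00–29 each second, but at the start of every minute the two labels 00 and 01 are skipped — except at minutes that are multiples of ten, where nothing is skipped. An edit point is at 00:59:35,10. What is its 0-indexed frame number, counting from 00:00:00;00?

107152

Complete 10-minute blocks: 5, each 17982 frames → 89910.
Remaining 9 whole minutes in the current block: 1800 + 8 × 1798 = 16184 frames.
Within the current minute: 35 × 30 + 10 − 2 = 1058 (labels ;00/;01 skipped at this minute). Total = 89910 + 16184 + 1058 = 107152.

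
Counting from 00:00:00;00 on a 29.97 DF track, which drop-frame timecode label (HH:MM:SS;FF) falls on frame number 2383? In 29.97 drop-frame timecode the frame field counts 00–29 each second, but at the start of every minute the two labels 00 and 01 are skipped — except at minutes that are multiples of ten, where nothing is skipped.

00:01:19;15

Each 10-minute DF block holds 10 × 60 × 30 − 9 × 2 = 17982 frames. 2383 ÷ 17982 → 0 full blocks, remainder 2383.
Within the partial block the first minute is 1800 frames and each further minute 1798, so 1 further minute boundary passed. Total skipped labels = 18 × 0 + 2 × 1 = 2.
Non-drop label index = 2383 + 2 = 2385; at 30 labels/s that is 00:01:19:15, i.e. DF 00:01:19;15.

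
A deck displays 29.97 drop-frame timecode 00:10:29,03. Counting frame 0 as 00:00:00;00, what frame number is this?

18855

Complete 10-minute blocks: 1, each 17982 frames → 17982.
Remaining 0 whole minutes in the current block: 0 frames.
Within the current minute: 29 × 30 + 3 = 873. Total = 17982 + 0 + 873 = 18855.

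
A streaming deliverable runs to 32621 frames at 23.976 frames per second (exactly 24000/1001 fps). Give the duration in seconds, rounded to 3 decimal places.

Running time = 32621 × 1001/24000 = 32653621/24000 s ≈ 1360.568 s.

1360.568 seconds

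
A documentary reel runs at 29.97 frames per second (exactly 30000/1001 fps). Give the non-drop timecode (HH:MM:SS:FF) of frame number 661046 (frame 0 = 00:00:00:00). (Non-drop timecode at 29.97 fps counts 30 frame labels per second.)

661046 ÷ 30 = 22034 full seconds, remainder 26 frames.
22034 s = 6 h 7 min 14 s.
Timecode: 06:07:14:26.

06:07:14:26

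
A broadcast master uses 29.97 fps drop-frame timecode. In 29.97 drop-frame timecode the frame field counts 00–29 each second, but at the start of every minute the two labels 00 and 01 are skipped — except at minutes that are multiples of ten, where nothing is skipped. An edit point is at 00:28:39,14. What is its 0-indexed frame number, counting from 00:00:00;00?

As if non-drop at 30 labels/s: (0 × 3600 + 28 × 60 + 39) × 30 + 14 = 51584.
Minute boundaries passed: 28; those not divisible by 10: 28 − 2 = 26; dropped labels = 2 × 26 = 52.
Actual frame index = 51584 − 52 = 51532.

51532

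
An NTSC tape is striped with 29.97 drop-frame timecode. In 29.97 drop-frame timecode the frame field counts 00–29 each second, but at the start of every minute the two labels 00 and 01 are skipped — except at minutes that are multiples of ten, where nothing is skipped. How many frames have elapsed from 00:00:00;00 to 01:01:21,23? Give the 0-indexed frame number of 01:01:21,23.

As if non-drop at 30 labels/s: (1 × 3600 + 1 × 60 + 21) × 30 + 23 = 110453.
Minute boundaries passed: 61; those not divisible by 10: 61 − 6 = 55; dropped labels = 2 × 55 = 110.
Actual frame index = 110453 − 110 = 110343.

110343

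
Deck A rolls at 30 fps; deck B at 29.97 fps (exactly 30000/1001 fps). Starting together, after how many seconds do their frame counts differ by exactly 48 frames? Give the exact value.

The gap grows by |30000/1001 − 30| = 30/1001 frames per second.
Time for a 48-frame gap: 48 ÷ (30/1001) = 1601.6 s.

1601.6 seconds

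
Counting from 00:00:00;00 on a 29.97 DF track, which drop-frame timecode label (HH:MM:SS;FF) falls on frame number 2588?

00:01:26;10

Ten DF minutes hold 17982 frames, so frame 2588 lies in block 0 (frames 0–17981) with 2588 frames into that block.
The block's first minute is 1800 frames and the rest 1798 each; 2588 frames reaches minute 1, so 0 × 18 + 1 × 2 = 2 labels have been skipped so far.
Adding those back, label number 2588 + 2 = 2590 at 30 labels/s is 86 s + 10 f = 0 h 1 min 26 s frame 10, i.e. 00:01:26;10.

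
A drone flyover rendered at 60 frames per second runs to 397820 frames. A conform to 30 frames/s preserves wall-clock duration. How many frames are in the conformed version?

198910 frames

Target frames = source frames × (target rate / source rate) = 397820 × (30)/(60) = 397820 × 1/2 = 198910.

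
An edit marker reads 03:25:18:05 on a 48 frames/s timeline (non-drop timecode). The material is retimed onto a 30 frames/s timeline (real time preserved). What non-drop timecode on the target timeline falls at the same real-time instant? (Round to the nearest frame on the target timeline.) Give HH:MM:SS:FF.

03:25:18:03

Source frame index: (3×3600 + 25×60 + 18) × 48 + 5 = 591269.
Real time: 591269 / (48) = 591269/48 s.
Target frame: (591269/48) × (30) = 2956345/8 ≈ 369543.125 → 369543.
At 30 labels/s: frame 369543 → 03:25:18:03.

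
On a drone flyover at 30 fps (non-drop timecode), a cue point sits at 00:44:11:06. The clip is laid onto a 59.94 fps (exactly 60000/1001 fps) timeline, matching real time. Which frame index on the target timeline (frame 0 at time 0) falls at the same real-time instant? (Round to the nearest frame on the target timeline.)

frame 158913

Source frame index: (0×3600 + 44×60 + 11) × 30 + 6 = 79536.
Real time: 79536 / (30) = 13256/5 s.
Target frame: (13256/5) × (60000/1001) = 159072000/1001 ≈ 158913.087 → 158913.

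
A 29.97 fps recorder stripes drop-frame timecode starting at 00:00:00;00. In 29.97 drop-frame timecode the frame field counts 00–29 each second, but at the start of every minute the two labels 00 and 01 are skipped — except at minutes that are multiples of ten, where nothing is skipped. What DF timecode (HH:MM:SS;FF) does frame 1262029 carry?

11:41:49;21

Each 10-minute DF block holds 10 × 60 × 30 − 9 × 2 = 17982 frames. 1262029 ÷ 17982 → 70 full blocks, remainder 3289.
Within the partial block the first minute is 1800 frames and each further minute 1798, so 1 further minute boundary passed. Total skipped labels = 18 × 70 + 2 × 1 = 1262.
Non-drop label index = 1262029 + 1262 = 1263291; at 30 labels/s that is 11:41:49:21, i.e. DF 11:41:49;21.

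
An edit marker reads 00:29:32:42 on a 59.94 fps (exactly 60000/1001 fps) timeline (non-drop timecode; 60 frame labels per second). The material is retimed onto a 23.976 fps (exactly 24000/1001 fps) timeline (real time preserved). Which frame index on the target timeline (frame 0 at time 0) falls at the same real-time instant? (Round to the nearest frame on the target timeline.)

Source frame index: (0×3600 + 29×60 + 32) × 60 + 42 = 106362.
Real time: 106362 / (60000/1001) = 17744727/10000 s.
Target frame: (17744727/10000) × (24000/1001) = 212724/5 ≈ 42544.800 → 42545.

frame 42545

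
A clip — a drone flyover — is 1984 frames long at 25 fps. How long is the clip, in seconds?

Running time = 1984 / (25) = 79.36 s.

79.36 seconds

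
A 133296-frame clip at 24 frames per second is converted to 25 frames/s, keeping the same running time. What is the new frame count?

Target frames = source frames × (target rate / source rate) = 133296 × (25)/(24) = 133296 × 25/24 = 138850.

138850 frames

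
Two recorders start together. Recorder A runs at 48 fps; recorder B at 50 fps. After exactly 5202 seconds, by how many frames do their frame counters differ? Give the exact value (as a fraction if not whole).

A emits 48 × 5202 = 249696 frames; B emits 50 × 5202 = 260100.
Difference = 10404 frames; B is ahead of A.

10404 frames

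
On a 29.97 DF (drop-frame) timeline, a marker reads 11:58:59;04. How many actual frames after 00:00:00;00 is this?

1292880

As if non-drop at 30 labels/s: (11 × 3600 + 58 × 60 + 59) × 30 + 4 = 1294174.
Minute boundaries passed: 718; those not divisible by 10: 718 − 71 = 647; dropped labels = 2 × 647 = 1294.
Actual frame index = 1294174 − 1294 = 1292880.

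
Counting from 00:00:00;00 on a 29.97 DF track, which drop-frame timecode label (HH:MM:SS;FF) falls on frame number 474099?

Each 10-minute DF block holds 10 × 60 × 30 − 9 × 2 = 17982 frames. 474099 ÷ 17982 → 26 full blocks, remainder 6567.
Within the partial block the first minute is 1800 frames and each further minute 1798, so 3 further minute boundaries passed. Total skipped labels = 18 × 26 + 2 × 3 = 474.
Non-drop label index = 474099 + 474 = 474573; at 30 labels/s that is 04:23:39:03, i.e. DF 04:23:39;03.

04:23:39;03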